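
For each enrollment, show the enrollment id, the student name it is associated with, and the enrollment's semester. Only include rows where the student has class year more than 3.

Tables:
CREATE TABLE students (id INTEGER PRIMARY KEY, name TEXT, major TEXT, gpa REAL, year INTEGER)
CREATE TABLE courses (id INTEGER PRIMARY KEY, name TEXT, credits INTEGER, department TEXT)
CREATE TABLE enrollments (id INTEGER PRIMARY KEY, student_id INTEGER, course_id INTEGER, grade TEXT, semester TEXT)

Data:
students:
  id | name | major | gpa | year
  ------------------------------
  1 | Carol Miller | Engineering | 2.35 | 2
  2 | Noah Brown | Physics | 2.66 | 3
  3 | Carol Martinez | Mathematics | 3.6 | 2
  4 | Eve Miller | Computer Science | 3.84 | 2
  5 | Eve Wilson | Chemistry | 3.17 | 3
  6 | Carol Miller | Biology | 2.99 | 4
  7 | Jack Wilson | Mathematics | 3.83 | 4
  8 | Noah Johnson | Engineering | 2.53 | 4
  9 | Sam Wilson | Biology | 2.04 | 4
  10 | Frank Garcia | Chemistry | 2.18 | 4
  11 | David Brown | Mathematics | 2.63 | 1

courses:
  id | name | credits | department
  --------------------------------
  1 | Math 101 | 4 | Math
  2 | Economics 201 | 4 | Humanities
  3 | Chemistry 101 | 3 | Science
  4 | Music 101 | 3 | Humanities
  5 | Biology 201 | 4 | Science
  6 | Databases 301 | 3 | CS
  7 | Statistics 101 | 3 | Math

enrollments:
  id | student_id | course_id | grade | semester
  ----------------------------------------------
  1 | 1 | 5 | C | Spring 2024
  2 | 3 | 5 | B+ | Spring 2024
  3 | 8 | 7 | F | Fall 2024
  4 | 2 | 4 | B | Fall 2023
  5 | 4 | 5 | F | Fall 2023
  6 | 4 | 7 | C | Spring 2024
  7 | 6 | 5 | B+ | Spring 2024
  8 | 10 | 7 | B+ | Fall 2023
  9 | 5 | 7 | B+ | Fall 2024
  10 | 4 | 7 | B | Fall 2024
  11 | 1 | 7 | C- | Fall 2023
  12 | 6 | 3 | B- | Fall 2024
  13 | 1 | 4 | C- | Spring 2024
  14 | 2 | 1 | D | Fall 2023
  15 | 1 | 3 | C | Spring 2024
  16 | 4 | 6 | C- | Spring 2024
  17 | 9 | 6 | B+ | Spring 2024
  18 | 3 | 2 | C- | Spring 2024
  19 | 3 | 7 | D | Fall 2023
SELECT c.id, p.name AS student, c.semester FROM enrollments c JOIN students p ON c.student_id = p.id WHERE p.year > 3

Execution result:
id | student | semester
3 | Noah Johnson | Fall 2024
7 | Carol Miller | Spring 2024
8 | Frank Garcia | Fall 2023
12 | Carol Miller | Fall 2024
17 | Sam Wilson | Spring 2024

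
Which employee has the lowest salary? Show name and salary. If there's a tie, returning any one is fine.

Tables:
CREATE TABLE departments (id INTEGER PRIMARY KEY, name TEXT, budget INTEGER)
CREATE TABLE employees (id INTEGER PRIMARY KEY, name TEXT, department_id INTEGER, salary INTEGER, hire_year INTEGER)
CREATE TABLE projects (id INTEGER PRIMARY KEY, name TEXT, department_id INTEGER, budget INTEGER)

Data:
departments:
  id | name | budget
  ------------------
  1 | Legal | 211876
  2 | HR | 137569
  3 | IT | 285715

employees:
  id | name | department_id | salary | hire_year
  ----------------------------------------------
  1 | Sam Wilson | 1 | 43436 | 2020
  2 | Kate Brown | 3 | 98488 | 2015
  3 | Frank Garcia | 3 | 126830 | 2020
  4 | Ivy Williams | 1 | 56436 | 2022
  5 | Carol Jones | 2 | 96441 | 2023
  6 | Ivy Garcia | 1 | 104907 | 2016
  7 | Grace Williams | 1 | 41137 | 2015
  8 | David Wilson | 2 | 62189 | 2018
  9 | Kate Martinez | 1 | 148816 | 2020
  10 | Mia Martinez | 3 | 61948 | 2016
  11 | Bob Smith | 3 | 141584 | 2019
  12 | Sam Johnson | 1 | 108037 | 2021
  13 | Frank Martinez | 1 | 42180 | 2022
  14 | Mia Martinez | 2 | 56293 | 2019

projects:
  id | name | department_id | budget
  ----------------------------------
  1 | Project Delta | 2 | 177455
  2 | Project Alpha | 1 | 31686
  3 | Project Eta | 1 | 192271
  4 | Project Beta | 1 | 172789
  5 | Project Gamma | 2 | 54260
SELECT name, salary FROM employees ORDER BY salary ASC LIMIT 1

Execution result:
name | salary
Grace Williams | 41137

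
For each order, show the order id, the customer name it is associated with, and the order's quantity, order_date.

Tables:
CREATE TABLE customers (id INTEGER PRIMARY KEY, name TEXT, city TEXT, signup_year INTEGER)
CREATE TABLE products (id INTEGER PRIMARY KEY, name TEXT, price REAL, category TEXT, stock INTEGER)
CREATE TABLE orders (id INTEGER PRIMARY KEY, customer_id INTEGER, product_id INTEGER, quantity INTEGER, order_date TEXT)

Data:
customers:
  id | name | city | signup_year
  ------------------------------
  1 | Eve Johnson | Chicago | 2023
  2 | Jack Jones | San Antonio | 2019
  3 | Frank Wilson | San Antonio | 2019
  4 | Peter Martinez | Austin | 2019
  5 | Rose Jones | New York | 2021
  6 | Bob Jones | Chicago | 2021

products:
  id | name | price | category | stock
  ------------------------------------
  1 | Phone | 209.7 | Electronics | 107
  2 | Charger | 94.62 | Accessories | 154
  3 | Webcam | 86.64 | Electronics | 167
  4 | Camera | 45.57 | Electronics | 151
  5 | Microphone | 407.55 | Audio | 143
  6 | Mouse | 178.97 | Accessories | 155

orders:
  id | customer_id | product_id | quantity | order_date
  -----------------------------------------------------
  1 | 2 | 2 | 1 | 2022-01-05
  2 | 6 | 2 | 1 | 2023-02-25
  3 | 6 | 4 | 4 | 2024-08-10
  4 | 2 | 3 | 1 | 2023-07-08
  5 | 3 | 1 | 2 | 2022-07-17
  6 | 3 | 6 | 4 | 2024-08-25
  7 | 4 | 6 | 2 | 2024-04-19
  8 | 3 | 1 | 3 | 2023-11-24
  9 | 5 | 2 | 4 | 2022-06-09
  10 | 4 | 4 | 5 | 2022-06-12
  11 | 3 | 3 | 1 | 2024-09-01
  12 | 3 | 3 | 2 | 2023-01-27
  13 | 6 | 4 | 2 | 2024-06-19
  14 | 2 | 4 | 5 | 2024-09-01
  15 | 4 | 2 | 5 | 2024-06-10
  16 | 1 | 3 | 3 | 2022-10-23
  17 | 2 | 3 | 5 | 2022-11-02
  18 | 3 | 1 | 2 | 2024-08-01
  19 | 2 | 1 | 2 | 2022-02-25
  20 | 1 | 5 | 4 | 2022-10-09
SELECT c.id, p.name AS customer, c.quantity, c.order_date FROM orders c JOIN customers p ON c.customer_id = p.id

Execution result:
id | customer | quantity | order_date
1 | Jack Jones | 1 | 2022-01-05
2 | Bob Jones | 1 | 2023-02-25
3 | Bob Jones | 4 | 2024-08-10
4 | Jack Jones | 1 | 2023-07-08
5 | Frank Wilson | 2 | 2022-07-17
6 | Frank Wilson | 4 | 2024-08-25
7 | Peter Martinez | 2 | 2024-04-19
8 | Frank Wilson | 3 | 2023-11-24
9 | Rose Jones | 4 | 2022-06-09
10 | Peter Martinez | 5 | 2022-06-12
11 | Frank Wilson | 1 | 2024-09-01
12 | Frank Wilson | 2 | 2023-01-27
13 | Bob Jones | 2 | 2024-06-19
14 | Jack Jones | 5 | 2024-09-01
15 | Peter Martinez | 5 | 2024-06-10
16 | Eve Johnson | 3 | 2022-10-23
17 | Jack Jones | 5 | 2022-11-02
18 | Frank Wilson | 2 | 2024-08-01
19 | Jack Jones | 2 | 2022-02-25
20 | Eve Johnson | 4 | 2022-10-09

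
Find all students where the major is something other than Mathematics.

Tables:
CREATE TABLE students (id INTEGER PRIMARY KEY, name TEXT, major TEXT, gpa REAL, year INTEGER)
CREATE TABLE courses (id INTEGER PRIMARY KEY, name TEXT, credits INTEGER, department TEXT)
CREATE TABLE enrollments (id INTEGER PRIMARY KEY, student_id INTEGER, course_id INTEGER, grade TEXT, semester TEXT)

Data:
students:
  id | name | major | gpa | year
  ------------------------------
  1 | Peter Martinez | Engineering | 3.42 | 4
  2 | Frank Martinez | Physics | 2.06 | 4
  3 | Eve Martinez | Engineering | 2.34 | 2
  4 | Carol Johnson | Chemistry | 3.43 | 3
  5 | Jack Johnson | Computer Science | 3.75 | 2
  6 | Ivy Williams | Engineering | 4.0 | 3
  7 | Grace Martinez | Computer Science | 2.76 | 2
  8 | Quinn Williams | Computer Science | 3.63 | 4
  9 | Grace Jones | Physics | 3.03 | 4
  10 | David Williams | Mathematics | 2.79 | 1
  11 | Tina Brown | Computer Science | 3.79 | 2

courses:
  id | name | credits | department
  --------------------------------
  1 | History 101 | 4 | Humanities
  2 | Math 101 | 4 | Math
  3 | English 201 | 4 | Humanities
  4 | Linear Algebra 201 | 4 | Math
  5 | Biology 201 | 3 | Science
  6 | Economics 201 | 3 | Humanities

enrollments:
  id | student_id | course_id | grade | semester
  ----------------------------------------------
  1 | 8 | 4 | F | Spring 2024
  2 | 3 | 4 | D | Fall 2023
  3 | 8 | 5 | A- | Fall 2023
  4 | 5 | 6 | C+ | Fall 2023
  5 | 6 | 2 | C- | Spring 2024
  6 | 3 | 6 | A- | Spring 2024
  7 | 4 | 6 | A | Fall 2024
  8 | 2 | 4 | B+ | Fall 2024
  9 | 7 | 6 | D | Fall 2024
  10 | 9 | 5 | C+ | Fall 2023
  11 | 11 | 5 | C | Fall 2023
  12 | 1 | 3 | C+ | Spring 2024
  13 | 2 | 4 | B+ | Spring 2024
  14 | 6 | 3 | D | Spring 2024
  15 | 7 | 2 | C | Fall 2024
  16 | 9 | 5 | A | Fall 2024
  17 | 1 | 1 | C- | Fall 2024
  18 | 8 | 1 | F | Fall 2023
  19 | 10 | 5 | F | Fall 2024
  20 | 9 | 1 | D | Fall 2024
SELECT name, major FROM students WHERE major <> 'Mathematics'

Execution result:
name | major
Peter Martinez | Engineering
Frank Martinez | Physics
Eve Martinez | Engineering
Carol Johnson | Chemistry
Jack Johnson | Computer Science
Ivy Williams | Engineering
Grace Martinez | Computer Science
Quinn Williams | Computer Science
Grace Jones | Physics
Tina Brown | Computer Science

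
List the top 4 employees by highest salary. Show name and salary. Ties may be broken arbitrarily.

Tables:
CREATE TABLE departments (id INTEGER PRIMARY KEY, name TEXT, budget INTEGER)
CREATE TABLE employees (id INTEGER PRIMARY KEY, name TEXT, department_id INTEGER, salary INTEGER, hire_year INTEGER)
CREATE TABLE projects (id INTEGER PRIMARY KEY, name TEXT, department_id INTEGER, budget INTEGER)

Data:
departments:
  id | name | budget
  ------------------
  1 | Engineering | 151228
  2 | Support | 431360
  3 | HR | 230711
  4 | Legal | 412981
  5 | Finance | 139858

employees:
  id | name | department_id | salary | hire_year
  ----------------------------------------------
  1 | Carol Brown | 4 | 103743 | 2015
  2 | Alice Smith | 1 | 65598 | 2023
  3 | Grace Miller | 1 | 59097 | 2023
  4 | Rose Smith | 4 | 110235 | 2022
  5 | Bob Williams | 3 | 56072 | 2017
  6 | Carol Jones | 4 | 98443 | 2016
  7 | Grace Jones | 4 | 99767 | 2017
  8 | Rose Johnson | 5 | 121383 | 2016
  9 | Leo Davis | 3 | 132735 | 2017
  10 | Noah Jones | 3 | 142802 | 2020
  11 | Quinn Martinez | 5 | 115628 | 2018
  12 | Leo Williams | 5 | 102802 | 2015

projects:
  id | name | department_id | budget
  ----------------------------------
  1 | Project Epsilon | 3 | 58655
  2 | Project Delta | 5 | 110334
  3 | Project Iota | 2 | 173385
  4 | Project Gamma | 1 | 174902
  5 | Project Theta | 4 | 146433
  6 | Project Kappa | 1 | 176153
SELECT name, salary FROM employees ORDER BY salary DESC LIMIT 4

Execution result:
name | salary
Noah Jones | 142802
Leo Davis | 132735
Rose Johnson | 121383
Quinn Martinez | 115628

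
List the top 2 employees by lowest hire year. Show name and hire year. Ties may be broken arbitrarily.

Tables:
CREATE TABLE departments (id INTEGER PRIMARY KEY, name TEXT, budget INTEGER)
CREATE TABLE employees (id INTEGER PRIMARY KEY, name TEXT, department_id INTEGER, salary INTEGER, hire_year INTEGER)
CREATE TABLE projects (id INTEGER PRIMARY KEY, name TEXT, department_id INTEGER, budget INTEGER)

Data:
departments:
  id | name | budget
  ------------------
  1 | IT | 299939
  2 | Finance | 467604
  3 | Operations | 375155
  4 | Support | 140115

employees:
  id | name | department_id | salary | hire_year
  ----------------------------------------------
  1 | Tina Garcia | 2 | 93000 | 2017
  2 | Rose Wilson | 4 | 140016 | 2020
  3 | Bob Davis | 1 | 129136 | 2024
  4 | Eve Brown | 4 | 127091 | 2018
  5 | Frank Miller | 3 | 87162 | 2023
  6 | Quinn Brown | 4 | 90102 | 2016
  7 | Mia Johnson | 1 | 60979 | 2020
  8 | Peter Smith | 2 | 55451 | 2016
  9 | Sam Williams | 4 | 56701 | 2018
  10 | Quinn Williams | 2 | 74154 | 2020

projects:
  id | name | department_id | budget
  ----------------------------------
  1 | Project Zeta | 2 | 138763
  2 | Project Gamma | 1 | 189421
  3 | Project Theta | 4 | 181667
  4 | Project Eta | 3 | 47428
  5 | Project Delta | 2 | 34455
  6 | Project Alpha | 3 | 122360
SELECT name, hire_year FROM employees ORDER BY hire_year ASC LIMIT 2

Execution result:
name | hire_year
Quinn Brown | 2016
Peter Smith | 2016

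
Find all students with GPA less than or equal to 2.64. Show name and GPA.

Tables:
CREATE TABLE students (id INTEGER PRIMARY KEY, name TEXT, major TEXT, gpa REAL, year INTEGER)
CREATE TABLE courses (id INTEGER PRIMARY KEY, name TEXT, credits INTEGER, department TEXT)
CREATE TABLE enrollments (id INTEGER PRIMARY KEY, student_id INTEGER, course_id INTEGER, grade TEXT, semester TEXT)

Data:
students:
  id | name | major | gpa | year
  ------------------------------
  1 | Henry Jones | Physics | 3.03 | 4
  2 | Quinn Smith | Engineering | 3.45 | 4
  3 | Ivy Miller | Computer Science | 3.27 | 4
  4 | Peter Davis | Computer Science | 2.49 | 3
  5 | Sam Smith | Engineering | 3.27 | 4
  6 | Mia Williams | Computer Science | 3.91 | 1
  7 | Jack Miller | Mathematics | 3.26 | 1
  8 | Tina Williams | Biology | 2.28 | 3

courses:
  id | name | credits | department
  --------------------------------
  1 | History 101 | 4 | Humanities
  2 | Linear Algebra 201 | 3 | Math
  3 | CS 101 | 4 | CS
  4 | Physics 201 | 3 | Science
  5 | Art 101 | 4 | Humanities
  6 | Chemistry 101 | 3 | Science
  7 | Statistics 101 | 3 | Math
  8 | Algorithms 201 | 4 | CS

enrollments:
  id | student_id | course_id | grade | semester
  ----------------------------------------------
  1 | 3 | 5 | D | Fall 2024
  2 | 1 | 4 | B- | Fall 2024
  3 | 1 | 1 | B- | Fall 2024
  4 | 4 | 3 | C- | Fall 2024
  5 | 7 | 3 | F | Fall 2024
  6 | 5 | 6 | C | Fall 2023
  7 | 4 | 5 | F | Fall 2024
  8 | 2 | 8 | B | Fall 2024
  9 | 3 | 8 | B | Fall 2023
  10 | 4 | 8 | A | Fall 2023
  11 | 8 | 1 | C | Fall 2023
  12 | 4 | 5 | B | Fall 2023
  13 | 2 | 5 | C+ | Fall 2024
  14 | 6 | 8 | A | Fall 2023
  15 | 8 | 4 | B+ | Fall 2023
SELECT name, gpa FROM students WHERE gpa <= 2.64

Execution result:
name | gpa
Peter Davis | 2.49
Tina Williams | 2.28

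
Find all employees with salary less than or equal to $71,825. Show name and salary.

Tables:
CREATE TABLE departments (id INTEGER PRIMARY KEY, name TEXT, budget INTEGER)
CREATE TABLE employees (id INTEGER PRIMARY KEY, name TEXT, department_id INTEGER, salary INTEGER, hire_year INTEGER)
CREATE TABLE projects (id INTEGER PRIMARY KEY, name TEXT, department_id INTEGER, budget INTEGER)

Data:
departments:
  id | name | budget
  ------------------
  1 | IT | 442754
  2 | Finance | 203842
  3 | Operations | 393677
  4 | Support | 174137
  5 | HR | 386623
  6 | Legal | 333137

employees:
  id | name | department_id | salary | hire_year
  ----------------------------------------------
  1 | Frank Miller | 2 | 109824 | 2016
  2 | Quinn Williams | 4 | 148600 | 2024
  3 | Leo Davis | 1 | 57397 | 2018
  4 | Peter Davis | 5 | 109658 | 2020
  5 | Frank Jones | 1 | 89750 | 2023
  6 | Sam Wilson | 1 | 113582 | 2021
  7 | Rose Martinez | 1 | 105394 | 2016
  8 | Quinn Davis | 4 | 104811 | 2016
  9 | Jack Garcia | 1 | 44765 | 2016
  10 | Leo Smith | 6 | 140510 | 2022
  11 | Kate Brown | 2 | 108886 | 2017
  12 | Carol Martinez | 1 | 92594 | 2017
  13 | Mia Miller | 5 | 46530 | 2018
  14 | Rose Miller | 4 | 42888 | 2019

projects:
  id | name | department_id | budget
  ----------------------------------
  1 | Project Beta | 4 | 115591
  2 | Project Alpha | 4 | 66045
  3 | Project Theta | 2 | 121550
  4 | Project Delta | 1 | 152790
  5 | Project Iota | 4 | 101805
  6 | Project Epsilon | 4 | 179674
SELECT name, salary FROM employees WHERE salary <= 71825

Execution result:
name | salary
Leo Davis | 57397
Jack Garcia | 44765
Mia Miller | 46530
Rose Miller | 42888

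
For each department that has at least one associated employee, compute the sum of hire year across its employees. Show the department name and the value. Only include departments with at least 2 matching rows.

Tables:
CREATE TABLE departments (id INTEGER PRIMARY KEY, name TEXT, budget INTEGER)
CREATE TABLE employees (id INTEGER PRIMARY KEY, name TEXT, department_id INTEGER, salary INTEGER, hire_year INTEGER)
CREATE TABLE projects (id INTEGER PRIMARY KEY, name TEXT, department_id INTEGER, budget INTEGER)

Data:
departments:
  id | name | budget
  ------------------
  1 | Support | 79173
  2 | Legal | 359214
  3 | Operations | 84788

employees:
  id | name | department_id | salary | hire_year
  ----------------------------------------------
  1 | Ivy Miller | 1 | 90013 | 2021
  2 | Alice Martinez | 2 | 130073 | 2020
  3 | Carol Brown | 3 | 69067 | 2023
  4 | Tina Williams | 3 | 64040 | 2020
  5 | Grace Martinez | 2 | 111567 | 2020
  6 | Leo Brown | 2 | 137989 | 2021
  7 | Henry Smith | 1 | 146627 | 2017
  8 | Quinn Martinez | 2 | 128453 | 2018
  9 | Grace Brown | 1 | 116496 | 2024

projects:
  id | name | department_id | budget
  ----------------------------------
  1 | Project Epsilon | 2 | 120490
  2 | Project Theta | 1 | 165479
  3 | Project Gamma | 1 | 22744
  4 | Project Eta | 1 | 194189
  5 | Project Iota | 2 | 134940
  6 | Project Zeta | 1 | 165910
SELECT p.name, SUM(c.hire_year) AS sum_hire_year FROM employees c JOIN departments p ON c.department_id = p.id GROUP BY p.id, p.name HAVING COUNT(*) >= 2

Execution result:
name | sum_hire_year
Support | 6062
Legal | 8079
Operations | 4043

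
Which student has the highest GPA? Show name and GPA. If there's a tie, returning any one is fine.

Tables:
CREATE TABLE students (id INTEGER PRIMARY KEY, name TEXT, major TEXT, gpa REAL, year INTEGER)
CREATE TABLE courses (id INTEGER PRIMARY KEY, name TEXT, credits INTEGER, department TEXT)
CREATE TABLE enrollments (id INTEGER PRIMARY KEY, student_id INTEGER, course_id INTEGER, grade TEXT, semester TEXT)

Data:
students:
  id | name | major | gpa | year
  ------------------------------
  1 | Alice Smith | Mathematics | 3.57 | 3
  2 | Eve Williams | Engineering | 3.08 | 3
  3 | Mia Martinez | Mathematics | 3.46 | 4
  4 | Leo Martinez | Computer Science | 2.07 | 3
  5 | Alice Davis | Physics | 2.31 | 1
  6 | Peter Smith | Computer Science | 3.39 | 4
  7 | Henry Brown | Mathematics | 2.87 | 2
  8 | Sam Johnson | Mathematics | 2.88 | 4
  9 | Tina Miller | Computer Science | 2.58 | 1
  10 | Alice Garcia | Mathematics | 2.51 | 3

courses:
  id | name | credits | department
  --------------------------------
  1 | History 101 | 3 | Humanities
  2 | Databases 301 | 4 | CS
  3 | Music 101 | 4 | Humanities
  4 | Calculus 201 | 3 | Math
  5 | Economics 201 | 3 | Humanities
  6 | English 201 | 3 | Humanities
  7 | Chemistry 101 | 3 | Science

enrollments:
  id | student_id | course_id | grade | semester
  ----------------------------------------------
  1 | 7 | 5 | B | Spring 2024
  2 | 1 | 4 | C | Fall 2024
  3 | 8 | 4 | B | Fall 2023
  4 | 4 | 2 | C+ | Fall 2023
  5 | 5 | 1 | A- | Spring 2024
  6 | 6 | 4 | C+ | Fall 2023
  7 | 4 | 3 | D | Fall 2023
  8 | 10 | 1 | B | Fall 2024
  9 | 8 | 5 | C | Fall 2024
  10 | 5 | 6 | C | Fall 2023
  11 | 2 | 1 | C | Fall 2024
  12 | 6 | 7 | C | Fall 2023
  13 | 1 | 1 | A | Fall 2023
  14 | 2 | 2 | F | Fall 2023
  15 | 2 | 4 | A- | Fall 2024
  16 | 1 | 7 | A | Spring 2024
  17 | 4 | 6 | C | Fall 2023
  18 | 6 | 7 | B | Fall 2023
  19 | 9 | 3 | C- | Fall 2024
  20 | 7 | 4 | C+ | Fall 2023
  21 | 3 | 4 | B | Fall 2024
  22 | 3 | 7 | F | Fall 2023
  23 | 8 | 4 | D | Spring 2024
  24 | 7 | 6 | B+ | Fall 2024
SELECT name, gpa FROM students ORDER BY gpa DESC LIMIT 1

Execution result:
name | gpa
Alice Smith | 3.57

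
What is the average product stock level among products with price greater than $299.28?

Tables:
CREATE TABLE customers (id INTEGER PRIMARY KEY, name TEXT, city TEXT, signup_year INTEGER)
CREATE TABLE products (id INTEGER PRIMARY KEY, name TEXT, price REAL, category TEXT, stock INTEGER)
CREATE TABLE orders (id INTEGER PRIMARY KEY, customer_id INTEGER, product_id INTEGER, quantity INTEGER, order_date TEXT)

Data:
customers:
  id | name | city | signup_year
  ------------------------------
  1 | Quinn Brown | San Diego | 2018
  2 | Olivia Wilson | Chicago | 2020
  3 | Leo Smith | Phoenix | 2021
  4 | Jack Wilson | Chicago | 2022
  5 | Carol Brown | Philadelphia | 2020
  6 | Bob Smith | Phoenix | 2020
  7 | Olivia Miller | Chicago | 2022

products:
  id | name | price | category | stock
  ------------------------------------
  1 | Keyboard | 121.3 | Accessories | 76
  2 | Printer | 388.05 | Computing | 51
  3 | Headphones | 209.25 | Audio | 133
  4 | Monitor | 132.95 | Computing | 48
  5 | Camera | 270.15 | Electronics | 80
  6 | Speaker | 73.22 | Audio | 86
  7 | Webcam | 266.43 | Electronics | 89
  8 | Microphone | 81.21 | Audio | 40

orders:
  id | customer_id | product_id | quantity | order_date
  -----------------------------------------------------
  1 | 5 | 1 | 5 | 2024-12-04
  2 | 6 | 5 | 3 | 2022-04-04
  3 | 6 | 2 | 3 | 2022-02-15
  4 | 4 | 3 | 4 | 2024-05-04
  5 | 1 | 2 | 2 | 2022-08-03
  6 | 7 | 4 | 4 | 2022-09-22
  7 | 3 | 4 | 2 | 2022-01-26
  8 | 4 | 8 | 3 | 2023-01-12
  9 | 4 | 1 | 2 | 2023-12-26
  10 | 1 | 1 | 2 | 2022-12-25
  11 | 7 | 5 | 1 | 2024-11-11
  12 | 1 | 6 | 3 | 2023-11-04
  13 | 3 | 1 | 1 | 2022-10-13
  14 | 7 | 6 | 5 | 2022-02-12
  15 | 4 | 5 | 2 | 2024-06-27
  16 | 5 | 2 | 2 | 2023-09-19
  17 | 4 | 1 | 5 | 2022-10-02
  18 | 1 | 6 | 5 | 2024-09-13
SELECT AVG(stock) FROM products WHERE price > 299.28

Execution result:
51.00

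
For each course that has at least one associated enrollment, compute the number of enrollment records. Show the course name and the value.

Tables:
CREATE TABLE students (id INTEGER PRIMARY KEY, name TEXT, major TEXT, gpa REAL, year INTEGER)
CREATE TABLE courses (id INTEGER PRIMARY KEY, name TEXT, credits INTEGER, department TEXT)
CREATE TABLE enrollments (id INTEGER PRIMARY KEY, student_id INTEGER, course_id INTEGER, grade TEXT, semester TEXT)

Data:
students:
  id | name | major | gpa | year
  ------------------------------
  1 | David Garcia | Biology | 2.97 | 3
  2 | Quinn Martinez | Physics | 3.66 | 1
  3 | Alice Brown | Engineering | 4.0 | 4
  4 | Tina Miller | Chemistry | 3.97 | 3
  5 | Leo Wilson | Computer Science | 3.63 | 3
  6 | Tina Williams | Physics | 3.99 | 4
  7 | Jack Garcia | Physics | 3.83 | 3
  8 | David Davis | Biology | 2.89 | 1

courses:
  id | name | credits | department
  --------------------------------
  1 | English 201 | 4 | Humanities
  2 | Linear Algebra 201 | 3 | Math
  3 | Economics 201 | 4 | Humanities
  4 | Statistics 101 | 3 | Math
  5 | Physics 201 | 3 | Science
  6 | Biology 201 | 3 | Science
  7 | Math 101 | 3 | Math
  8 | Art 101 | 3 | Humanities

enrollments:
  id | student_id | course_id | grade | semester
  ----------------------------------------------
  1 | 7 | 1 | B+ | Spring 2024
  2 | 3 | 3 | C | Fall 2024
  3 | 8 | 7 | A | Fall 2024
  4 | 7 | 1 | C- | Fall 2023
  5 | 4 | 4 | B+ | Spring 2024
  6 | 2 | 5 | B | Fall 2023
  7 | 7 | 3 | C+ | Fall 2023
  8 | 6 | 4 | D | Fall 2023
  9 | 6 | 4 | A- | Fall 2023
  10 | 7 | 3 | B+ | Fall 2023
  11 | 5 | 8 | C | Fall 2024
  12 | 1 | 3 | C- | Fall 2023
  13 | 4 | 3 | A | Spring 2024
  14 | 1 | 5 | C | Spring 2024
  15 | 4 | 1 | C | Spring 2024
SELECT p.name, COUNT(*) AS n FROM enrollments c JOIN courses p ON c.course_id = p.id GROUP BY p.id, p.name

Execution result:
name | n
English 201 | 3
Economics 201 | 5
Statistics 101 | 3
Physics 201 | 2
Math 101 | 1
Art 101 | 1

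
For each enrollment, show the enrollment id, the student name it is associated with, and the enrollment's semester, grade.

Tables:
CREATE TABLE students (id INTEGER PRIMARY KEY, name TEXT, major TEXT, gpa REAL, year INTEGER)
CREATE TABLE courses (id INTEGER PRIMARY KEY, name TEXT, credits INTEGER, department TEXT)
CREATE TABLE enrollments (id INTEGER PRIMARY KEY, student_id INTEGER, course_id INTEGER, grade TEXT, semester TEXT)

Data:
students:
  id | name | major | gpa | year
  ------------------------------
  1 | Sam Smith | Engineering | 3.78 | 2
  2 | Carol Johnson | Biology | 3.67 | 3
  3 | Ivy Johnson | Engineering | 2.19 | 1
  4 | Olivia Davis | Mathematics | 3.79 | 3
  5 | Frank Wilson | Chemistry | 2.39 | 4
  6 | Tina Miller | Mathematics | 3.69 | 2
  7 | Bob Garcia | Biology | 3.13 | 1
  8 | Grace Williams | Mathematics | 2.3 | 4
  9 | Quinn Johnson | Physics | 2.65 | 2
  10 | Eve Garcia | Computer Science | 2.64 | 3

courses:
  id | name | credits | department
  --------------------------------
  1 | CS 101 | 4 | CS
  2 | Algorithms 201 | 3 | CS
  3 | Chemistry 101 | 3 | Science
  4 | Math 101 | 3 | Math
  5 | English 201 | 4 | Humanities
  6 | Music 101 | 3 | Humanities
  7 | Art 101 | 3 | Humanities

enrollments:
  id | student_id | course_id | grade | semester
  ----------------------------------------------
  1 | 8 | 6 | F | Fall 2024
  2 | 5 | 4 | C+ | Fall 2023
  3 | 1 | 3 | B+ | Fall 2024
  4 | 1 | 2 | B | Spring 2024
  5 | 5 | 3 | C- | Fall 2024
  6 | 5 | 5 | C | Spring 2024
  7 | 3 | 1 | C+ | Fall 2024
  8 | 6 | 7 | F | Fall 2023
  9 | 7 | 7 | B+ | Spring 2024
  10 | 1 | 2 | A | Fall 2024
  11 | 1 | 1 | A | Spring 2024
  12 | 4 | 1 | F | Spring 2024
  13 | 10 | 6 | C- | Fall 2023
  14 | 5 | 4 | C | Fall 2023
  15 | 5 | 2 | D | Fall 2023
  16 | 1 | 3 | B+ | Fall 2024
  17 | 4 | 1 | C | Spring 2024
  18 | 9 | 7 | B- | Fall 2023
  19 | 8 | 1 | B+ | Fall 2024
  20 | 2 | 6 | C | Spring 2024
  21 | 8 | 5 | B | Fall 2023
SELECT c.id, p.name AS student, c.semester, c.grade FROM enrollments c JOIN students p ON c.student_id = p.id

Execution result:
id | student | semester | grade
1 | Grace Williams | Fall 2024 | F
2 | Frank Wilson | Fall 2023 | C+
3 | Sam Smith | Fall 2024 | B+
4 | Sam Smith | Spring 2024 | B
5 | Frank Wilson | Fall 2024 | C-
6 | Frank Wilson | Spring 2024 | C
7 | Ivy Johnson | Fall 2024 | C+
8 | Tina Miller | Fall 2023 | F
9 | Bob Garcia | Spring 2024 | B+
10 | Sam Smith | Fall 2024 | A
11 | Sam Smith | Spring 2024 | A
12 | Olivia Davis | Spring 2024 | F
13 | Eve Garcia | Fall 2023 | C-
14 | Frank Wilson | Fall 2023 | C
15 | Frank Wilson | Fall 2023 | D
16 | Sam Smith | Fall 2024 | B+
17 | Olivia Davis | Spring 2024 | C
18 | Quinn Johnson | Fall 2023 | B-
19 | Grace Williams | Fall 2024 | B+
20 | Carol Johnson | Spring 2024 | C
21 | Grace Williams | Fall 2023 | B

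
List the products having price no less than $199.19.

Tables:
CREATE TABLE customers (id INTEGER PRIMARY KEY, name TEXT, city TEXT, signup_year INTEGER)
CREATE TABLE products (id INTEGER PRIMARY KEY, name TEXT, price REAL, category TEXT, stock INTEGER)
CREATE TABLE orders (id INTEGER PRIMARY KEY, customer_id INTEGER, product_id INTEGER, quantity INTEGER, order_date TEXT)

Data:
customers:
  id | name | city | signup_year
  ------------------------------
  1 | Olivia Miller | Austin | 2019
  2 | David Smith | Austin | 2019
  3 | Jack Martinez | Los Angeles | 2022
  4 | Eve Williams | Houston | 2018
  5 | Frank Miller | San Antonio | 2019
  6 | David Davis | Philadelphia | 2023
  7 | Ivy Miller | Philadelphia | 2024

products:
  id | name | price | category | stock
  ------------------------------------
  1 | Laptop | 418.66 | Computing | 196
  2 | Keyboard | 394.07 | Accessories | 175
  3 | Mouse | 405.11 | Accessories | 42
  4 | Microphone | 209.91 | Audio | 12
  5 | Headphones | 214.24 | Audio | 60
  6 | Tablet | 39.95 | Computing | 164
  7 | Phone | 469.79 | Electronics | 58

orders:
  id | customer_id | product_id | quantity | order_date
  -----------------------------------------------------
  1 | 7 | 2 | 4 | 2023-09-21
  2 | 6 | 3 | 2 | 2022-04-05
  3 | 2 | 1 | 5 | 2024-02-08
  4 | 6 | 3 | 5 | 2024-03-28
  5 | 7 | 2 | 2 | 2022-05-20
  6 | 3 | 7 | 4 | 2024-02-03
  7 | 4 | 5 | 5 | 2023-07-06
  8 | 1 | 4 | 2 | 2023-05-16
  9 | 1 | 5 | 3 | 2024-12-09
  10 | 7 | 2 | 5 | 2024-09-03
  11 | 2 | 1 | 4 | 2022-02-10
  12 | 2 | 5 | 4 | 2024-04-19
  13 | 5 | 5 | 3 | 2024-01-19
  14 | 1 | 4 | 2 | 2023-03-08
SELECT name, price FROM products WHERE price >= 199.19

Execution result:
name | price
Laptop | 418.66
Keyboard | 394.07
Mouse | 405.11
Microphone | 209.91
Headphones | 214.24
Phone | 469.79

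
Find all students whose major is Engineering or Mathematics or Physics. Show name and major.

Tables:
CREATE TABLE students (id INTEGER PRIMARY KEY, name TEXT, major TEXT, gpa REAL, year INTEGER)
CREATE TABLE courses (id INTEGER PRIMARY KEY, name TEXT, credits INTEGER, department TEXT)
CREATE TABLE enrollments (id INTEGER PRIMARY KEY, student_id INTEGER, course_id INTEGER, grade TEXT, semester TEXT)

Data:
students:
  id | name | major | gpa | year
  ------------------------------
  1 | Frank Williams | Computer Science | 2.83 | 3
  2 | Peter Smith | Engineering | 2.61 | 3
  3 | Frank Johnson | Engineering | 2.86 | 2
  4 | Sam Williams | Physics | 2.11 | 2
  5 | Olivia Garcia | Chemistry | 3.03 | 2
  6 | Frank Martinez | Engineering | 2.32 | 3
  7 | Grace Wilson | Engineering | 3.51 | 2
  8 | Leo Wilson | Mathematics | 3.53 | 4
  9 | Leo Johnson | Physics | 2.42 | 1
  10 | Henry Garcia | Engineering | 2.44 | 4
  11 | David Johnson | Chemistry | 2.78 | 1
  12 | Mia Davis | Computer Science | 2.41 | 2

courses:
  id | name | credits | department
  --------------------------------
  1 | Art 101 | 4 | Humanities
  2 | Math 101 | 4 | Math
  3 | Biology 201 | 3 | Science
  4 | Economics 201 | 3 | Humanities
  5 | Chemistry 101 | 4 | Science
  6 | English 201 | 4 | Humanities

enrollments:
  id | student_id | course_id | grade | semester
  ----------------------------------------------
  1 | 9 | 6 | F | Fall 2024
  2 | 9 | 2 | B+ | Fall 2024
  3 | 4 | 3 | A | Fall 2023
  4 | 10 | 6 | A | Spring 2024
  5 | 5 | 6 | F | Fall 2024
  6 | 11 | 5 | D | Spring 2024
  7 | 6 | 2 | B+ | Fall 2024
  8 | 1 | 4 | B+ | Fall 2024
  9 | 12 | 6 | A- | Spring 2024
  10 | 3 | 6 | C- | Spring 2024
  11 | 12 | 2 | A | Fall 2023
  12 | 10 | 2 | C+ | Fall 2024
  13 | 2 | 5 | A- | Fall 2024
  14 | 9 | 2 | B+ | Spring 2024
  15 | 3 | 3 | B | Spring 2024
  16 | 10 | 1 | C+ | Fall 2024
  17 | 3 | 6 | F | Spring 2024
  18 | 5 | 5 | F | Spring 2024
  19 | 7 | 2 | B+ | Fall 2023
SELECT name, major FROM students WHERE major IN ('Engineering', 'Mathematics', 'Physics')

Execution result:
name | major
Peter Smith | Engineering
Frank Johnson | Engineering
Sam Williams | Physics
Frank Martinez | Engineering
Grace Wilson | Engineering
Leo Wilson | Mathematics
Leo Johnson | Physics
Henry Garcia | Engineering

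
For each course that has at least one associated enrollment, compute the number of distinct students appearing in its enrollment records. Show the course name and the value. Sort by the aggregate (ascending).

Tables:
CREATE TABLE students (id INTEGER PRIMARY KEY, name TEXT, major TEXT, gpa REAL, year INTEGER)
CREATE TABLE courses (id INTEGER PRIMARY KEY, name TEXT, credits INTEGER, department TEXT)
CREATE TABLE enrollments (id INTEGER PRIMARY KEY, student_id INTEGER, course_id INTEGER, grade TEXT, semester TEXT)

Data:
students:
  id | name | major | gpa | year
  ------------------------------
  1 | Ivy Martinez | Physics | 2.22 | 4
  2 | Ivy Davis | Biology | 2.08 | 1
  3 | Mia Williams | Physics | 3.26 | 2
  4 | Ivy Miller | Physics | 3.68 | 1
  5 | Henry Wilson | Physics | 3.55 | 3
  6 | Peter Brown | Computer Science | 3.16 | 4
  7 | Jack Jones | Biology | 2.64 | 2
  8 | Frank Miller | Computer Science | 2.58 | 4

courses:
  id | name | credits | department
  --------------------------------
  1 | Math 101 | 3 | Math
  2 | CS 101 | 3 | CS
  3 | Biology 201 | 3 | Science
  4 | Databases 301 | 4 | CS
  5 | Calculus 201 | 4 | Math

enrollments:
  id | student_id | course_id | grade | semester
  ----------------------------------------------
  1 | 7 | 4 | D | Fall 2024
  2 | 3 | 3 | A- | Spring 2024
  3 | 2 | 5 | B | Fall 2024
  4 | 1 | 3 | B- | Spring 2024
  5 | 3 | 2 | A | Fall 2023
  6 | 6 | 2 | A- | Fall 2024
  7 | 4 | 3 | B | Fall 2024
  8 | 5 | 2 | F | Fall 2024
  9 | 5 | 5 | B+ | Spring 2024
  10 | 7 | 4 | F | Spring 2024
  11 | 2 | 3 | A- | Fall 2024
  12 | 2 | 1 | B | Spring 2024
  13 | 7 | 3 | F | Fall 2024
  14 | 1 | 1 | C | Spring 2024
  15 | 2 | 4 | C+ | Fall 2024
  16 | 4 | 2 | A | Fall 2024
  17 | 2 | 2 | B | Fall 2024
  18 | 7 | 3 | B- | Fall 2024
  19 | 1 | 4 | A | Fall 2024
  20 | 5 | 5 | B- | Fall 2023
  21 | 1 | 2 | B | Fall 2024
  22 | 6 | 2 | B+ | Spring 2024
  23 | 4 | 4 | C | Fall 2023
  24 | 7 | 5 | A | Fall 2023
SELECT p.name, COUNT(DISTINCT c.student_id) AS distinct_student_count FROM enrollments c JOIN courses p ON c.course_id = p.id GROUP BY p.id, p.name ORDER BY distinct_student_count ASC

Execution result:
name | distinct_student_count
Math 101 | 2
Calculus 201 | 3
Databases 301 | 4
Biology 201 | 5
CS 101 | 6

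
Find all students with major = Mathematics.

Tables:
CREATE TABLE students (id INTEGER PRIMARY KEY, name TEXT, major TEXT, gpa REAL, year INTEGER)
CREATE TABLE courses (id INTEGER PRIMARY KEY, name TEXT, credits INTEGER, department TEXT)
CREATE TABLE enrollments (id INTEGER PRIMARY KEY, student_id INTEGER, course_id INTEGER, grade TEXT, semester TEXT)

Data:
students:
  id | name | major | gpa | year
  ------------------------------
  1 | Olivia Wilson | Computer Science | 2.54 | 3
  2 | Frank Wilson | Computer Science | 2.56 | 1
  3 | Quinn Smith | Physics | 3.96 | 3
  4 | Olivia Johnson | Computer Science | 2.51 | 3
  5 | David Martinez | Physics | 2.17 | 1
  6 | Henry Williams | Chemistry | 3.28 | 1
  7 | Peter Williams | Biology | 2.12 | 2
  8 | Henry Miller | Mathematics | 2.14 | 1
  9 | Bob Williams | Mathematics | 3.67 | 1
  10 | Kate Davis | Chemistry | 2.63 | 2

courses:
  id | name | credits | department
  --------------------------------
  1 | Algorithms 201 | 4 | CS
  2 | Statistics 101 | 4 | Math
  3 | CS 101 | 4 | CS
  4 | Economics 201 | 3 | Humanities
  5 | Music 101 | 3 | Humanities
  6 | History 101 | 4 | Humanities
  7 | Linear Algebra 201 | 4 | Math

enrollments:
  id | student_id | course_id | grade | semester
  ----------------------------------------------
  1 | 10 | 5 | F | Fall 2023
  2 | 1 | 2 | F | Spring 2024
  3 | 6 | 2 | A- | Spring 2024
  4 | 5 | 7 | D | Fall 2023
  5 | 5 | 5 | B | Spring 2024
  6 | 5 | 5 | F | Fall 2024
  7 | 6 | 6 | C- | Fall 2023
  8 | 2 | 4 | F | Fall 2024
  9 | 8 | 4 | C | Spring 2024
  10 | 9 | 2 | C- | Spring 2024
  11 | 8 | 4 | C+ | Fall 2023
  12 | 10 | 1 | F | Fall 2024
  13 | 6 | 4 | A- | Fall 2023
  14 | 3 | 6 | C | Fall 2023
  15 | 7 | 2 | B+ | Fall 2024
SELECT name, major FROM students WHERE major = 'Mathematics'

Execution result:
name | major
Henry Miller | Mathematics
Bob Williams | Mathematics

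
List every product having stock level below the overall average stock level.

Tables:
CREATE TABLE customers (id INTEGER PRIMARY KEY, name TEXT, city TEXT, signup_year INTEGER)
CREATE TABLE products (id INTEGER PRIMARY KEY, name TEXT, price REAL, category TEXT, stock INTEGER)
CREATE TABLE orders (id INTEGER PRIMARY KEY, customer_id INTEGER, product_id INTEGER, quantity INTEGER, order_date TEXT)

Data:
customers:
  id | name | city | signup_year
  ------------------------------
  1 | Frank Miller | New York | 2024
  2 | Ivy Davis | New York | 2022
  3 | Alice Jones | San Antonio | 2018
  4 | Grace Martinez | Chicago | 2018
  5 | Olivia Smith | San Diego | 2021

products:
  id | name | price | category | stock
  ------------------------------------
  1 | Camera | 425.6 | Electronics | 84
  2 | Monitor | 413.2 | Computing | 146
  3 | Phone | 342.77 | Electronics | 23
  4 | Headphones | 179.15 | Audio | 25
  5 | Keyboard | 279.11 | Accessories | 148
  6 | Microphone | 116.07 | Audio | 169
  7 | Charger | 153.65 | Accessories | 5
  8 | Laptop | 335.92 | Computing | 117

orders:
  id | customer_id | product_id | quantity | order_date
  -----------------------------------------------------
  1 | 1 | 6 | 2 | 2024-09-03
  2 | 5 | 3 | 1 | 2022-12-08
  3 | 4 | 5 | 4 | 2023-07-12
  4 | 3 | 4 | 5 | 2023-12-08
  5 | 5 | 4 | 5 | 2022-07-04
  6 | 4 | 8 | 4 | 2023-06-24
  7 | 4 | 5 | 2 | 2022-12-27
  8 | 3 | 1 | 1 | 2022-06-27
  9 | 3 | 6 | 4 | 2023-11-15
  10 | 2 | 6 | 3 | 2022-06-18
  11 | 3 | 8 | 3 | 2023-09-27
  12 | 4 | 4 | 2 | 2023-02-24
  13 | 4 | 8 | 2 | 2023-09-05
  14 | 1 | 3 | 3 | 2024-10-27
SELECT name, stock FROM products WHERE stock < (SELECT AVG(stock) FROM products)

Execution result:
name | stock
Camera | 84
Phone | 23
Headphones | 25
Charger | 5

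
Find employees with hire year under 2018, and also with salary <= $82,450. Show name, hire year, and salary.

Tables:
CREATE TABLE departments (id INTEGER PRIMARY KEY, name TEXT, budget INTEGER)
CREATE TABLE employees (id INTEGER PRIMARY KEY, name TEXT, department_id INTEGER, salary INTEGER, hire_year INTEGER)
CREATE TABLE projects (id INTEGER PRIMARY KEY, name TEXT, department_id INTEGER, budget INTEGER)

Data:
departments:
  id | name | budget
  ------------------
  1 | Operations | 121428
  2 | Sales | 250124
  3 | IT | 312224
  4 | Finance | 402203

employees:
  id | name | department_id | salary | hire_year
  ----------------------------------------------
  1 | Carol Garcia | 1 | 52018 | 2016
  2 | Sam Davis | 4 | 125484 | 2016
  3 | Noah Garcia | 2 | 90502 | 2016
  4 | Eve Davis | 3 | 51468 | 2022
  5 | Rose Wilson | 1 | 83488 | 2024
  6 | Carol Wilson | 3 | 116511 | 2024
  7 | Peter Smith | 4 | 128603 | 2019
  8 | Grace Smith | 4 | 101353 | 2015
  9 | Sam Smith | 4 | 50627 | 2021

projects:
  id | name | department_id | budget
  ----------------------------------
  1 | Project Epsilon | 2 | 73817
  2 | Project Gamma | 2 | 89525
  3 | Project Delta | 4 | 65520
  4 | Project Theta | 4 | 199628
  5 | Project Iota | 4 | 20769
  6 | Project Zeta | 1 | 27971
SELECT name, hire_year, salary FROM employees WHERE hire_year < 2018 AND salary <= 82450

Execution result:
name | hire_year | salary
Carol Garcia | 2016 | 52018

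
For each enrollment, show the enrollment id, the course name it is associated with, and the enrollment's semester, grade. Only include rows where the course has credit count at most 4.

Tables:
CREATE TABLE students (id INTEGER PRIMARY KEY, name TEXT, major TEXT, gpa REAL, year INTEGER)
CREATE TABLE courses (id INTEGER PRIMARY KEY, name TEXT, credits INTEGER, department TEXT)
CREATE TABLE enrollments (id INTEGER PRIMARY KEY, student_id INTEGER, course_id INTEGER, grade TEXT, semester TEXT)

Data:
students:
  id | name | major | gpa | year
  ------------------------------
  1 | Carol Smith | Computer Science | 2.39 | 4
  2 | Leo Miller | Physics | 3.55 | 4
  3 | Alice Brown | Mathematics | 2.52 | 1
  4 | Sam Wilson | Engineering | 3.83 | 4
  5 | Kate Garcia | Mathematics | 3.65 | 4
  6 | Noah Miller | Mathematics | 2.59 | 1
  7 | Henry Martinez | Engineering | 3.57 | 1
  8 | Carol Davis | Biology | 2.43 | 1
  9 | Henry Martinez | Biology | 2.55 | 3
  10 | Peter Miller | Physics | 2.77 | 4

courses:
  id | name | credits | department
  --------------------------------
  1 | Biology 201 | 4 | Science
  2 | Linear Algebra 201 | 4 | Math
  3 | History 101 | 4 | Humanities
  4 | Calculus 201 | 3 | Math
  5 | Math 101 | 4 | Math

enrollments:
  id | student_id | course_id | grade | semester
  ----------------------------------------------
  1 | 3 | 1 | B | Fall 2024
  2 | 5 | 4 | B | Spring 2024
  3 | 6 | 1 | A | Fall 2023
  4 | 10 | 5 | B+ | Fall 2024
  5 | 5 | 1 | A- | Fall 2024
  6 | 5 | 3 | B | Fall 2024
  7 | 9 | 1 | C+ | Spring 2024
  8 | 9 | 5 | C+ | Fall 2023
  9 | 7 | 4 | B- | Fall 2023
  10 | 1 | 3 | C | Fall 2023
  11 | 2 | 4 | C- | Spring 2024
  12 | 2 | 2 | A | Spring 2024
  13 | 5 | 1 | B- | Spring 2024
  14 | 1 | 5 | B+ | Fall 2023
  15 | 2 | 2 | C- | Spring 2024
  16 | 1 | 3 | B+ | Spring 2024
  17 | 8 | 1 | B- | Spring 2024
SELECT c.id, p.name AS course, c.semester, c.grade FROM enrollments c JOIN courses p ON c.course_id = p.id WHERE p.credits <= 4

Execution result:
id | course | semester | grade
1 | Biology 201 | Fall 2024 | B
2 | Calculus 201 | Spring 2024 | B
3 | Biology 201 | Fall 2023 | A
4 | Math 101 | Fall 2024 | B+
5 | Biology 201 | Fall 2024 | A-
6 | History 101 | Fall 2024 | B
7 | Biology 201 | Spring 2024 | C+
8 | Math 101 | Fall 2023 | C+
9 | Calculus 201 | Fall 2023 | B-
10 | History 101 | Fall 2023 | C
11 | Calculus 201 | Spring 2024 | C-
12 | Linear Algebra 201 | Spring 2024 | A
13 | Biology 201 | Spring 2024 | B-
14 | Math 101 | Fall 2023 | B+
15 | Linear Algebra 201 | Spring 2024 | C-
16 | History 101 | Spring 2024 | B+
17 | Biology 201 | Spring 2024 | B-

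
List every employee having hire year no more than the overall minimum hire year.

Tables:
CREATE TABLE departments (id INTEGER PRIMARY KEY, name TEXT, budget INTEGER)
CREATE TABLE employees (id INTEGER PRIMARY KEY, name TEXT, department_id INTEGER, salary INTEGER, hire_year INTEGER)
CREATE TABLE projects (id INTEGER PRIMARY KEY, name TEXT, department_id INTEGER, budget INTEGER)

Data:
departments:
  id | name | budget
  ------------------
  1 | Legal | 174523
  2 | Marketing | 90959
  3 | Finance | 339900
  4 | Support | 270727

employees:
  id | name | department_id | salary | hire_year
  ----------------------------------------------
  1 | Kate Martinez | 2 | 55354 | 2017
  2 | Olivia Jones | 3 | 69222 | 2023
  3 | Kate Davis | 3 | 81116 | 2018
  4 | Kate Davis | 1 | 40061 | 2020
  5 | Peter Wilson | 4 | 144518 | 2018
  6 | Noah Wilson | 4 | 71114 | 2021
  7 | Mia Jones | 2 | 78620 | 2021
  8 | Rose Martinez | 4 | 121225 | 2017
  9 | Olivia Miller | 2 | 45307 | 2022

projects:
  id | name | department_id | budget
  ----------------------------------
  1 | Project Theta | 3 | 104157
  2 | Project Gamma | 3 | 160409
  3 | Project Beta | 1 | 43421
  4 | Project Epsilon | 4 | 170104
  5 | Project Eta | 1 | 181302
SELECT name, hire_year FROM employees WHERE hire_year <= (SELECT MIN(hire_year) FROM employees)

Execution result:
name | hire_year
Kate Martinez | 2017
Rose Martinez | 2017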